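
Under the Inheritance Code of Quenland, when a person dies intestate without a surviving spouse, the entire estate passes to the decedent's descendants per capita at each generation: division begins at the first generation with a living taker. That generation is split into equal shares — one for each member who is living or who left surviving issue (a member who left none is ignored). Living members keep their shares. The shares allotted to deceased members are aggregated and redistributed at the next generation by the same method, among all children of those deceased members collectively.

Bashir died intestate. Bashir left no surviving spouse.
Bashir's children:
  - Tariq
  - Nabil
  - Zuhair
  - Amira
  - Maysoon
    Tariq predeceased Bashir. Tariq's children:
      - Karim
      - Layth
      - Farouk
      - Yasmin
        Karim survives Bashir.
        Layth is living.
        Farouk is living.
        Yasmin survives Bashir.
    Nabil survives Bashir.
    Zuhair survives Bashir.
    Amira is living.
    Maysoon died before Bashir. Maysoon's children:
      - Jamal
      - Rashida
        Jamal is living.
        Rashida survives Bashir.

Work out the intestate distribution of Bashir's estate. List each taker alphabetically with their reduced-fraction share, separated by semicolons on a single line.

Amira 1/5; Farouk 1/15; Jamal 1/15; Karim 1/15; Layth 1/15; Nabil 1/5; Rashida 1/15; Yasmin 1/15; Zuhair 1/5

There is no surviving spouse, so the entire estate passes to Bashir's descendants per capita at each generation.
At generation 1 (Tariq, Nabil, Zuhair, Amira, Maysoon) there are 5 shares of (1)/5 = 1/5 each.
Living: Nabil, Zuhair, and Amira — each takes 1/5.
Deceased: Tariq and Maysoon. Their combined 2/5 is pooled and carried to generation 2.
At generation 2 (Karim, Layth, Farouk, Yasmin, Jamal, Rashida) there are 6 shares of (2/5)/6 = 1/15 each.
Living: Karim, Layth, Farouk, Yasmin, Jamal, and Rashida — each takes 1/15.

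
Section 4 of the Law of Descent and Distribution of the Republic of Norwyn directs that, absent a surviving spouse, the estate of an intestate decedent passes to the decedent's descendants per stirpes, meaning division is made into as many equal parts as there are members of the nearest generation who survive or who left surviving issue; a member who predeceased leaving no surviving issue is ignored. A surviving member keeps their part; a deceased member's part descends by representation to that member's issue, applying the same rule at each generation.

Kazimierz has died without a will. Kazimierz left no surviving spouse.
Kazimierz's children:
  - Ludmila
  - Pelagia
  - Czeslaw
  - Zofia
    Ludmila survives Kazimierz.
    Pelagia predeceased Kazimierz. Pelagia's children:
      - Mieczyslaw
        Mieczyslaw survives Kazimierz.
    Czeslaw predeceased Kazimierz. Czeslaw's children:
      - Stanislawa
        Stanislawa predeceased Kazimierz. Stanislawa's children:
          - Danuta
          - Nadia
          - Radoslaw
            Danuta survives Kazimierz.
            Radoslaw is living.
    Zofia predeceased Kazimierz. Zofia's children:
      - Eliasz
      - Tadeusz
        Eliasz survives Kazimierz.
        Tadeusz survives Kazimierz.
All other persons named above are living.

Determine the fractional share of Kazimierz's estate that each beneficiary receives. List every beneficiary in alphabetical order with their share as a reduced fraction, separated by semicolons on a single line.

There is no surviving spouse, so the entire estate passes to Kazimierz's descendants per stirpes.
The estate is divided into 4 equal shares of 1/4 among Ludmila, Pelagia, Czeslaw, Zofia.
Ludmila is living and takes 1/4.
Pelagia predeceased; the 1/4 allotted to Pelagia's branch passes to Pelagia's issue by representation.
Mieczyslaw is the sole taker at this level and receives the full 1/4.
Czeslaw predeceased; the 1/4 allotted to Czeslaw's branch passes to Czeslaw's issue by representation.
Stanislawa's line is the sole branch at this level, so the full 1/4 passes to Stanislawa's issue by representation.
The 1/4 is divided into 3 equal shares of 1/12 among Danuta, Nadia, Radoslaw.
Danuta is living and takes 1/12.
Nadia is living and takes 1/12.
Radoslaw is living and takes 1/12.
Zofia predeceased; the 1/4 allotted to Zofia's branch passes to Zofia's issue by representation.
The 1/4 is divided into 2 equal shares of 1/8 among Eliasz, Tadeusz.
Eliasz is living and takes 1/8.
Tadeusz is living and takes 1/8.

Danuta 1/12; Eliasz 1/8; Ludmila 1/4; Mieczyslaw 1/4; Nadia 1/12; Radoslaw 1/12; Tadeusz 1/8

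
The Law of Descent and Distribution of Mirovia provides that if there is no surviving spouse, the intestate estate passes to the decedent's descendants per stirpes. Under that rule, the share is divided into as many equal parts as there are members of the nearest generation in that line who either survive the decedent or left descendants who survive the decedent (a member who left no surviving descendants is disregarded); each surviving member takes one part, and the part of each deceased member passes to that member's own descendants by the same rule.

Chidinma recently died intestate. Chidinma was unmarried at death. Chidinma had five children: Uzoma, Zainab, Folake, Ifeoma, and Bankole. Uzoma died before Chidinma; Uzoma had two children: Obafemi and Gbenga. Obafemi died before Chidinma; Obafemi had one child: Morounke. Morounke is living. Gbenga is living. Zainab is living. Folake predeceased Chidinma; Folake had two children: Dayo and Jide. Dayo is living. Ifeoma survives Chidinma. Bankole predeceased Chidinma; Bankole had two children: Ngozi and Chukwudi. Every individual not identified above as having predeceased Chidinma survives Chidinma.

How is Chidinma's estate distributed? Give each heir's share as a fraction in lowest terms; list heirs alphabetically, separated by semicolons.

There is no surviving spouse, so the entire estate passes to Chidinma's descendants per stirpes.
The estate is divided into 5 equal shares of 1/5 among Uzoma, Zainab, Folake, Ifeoma, Bankole.
Uzoma predeceased; the 1/5 allotted to Uzoma's branch passes to Uzoma's issue by representation.
The 1/5 is divided into 2 equal shares of 1/10 among Obafemi, Gbenga.
Obafemi predeceased; the 1/10 allotted to Obafemi's branch passes to Obafemi's issue by representation.
Morounke is the sole taker at this level and receives the full 1/10.
Gbenga is living and takes 1/10.
Zainab is living and takes 1/5.
Folake predeceased; the 1/5 allotted to Folake's branch passes to Folake's issue by representation.
The 1/5 is divided into 2 equal shares of 1/10 among Dayo, Jide.
Dayo is living and takes 1/10.
Jide is living and takes 1/10.
Ifeoma is living and takes 1/5.
Bankole predeceased; the 1/5 allotted to Bankole's branch passes to Bankole's issue by representation.
The 1/5 is divided into 2 equal shares of 1/10 among Ngozi, Chukwudi.
Ngozi is living and takes 1/10.
Chukwudi is living and takes 1/10.

Chukwudi 1/10; Dayo 1/10; Gbenga 1/10; Ifeoma 1/5; Jide 1/10; Morounke 1/10; Ngozi 1/10; Zainab 1/5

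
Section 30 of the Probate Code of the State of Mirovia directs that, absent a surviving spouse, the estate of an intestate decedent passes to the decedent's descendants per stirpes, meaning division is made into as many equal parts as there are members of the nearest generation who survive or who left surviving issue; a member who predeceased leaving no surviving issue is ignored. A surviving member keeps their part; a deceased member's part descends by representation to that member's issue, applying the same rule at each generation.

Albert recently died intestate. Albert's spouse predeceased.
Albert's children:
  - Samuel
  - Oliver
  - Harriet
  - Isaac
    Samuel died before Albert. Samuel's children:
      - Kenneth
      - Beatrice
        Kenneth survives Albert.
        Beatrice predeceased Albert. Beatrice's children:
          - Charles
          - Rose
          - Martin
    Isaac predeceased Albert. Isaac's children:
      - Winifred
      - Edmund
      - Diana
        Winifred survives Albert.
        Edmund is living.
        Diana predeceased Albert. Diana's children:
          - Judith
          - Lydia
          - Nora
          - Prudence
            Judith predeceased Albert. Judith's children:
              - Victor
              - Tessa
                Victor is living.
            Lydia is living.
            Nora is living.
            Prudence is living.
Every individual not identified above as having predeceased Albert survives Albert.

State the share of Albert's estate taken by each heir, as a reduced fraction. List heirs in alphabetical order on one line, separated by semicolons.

Charles 1/24; Edmund 1/12; Harriet 1/4; Kenneth 1/8; Lydia 1/48; Martin 1/24; Nora 1/48; Oliver 1/4; Prudence 1/48; Rose 1/24; Tessa 1/96; Victor 1/96; Winifred 1/12

There is no surviving spouse, so the entire estate passes to Albert's descendants per stirpes.
The estate is divided into 4 equal shares of 1/4 among Samuel, Oliver, Harriet, Isaac.
Samuel predeceased; the 1/4 allotted to Samuel's branch passes to Samuel's issue by representation.
The 1/4 is divided into 2 equal shares of 1/8 among Kenneth, Beatrice.
Kenneth is living and takes 1/8.
Beatrice predeceased; the 1/8 allotted to Beatrice's branch passes to Beatrice's issue by representation.
The 1/8 is divided into 3 equal shares of 1/24 among Charles, Rose, Martin.
Charles is living and takes 1/24.
Rose is living and takes 1/24.
Martin is living and takes 1/24.
Oliver is living and takes 1/4.
Harriet is living and takes 1/4.
Isaac predeceased; the 1/4 allotted to Isaac's branch passes to Isaac's issue by representation.
The 1/4 is divided into 3 equal shares of 1/12 among Winifred, Edmund, Diana.
Winifred is living and takes 1/12.
Edmund is living and takes 1/12.
Diana predeceased; the 1/12 allotted to Diana's branch passes to Diana's issue by representation.
The 1/12 is divided into 4 equal shares of 1/48 among Judith, Lydia, Nora, Prudence.
Judith predeceased; the 1/48 allotted to Judith's branch passes to Judith's issue by representation.
The 1/48 is divided into 2 equal shares of 1/96 among Victor, Tessa.
Victor is living and takes 1/96.
Tessa is living and takes 1/96.
Lydia is living and takes 1/48.
Nora is living and takes 1/48.
Prudence is living and takes 1/48.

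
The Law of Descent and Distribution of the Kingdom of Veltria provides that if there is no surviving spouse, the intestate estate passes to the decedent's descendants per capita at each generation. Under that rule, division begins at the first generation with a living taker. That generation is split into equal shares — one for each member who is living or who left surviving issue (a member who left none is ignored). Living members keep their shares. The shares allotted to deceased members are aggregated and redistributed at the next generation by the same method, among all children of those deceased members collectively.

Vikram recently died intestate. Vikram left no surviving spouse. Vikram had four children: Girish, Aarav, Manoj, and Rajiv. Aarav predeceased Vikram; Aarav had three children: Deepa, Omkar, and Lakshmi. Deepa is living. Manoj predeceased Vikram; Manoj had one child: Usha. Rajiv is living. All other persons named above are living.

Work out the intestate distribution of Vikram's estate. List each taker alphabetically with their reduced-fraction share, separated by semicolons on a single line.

Deepa 1/8; Girish 1/4; Lakshmi 1/8; Omkar 1/8; Rajiv 1/4; Usha 1/8

There is no surviving spouse, so the entire estate passes to Vikram's descendants per capita at each generation.
At generation 1 (Girish, Aarav, Manoj, Rajiv) there are 4 shares of (1)/4 = 1/4 each.
Living: Girish and Rajiv — each takes 1/4.
Deceased: Aarav and Manoj. Their combined 1/2 is pooled and carried to generation 2.
At generation 2 (Deepa, Omkar, Lakshmi, Usha) there are 4 shares of (1/2)/4 = 1/8 each.
Living: Deepa, Omkar, Lakshmi, and Usha — each takes 1/8.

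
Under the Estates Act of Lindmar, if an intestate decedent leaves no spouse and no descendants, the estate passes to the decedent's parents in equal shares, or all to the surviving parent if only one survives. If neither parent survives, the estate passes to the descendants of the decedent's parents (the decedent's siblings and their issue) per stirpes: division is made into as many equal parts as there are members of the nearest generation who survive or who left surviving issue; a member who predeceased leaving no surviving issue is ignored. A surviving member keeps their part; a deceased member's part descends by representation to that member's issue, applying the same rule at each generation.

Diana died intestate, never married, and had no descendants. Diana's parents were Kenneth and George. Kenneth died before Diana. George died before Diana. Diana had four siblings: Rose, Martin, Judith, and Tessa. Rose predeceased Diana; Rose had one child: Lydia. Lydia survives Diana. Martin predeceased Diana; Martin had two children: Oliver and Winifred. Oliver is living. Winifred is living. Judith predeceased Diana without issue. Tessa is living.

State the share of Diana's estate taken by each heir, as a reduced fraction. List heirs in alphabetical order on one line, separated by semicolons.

Lydia 1/3; Oliver 1/6; Tessa 1/3; Winifred 1/6

Neither parent survives and there are no descendants, so the estate passes to Diana's siblings and their issue per stirpes.
Judith left no surviving issue, so that branch lapses and is disregarded.
The estate is divided into 3 equal shares of 1/3 among Rose, Martin, Tessa.
Rose predeceased; the 1/3 allotted to Rose's branch passes to Rose's issue by representation.
Lydia is the sole taker at this level and receives the full 1/3.
Martin predeceased; the 1/3 allotted to Martin's branch passes to Martin's issue by representation.
The 1/3 is divided into 2 equal shares of 1/6 among Oliver, Winifred.
Oliver is living and takes 1/6.
Winifred is living and takes 1/6.
Tessa is living and takes 1/3.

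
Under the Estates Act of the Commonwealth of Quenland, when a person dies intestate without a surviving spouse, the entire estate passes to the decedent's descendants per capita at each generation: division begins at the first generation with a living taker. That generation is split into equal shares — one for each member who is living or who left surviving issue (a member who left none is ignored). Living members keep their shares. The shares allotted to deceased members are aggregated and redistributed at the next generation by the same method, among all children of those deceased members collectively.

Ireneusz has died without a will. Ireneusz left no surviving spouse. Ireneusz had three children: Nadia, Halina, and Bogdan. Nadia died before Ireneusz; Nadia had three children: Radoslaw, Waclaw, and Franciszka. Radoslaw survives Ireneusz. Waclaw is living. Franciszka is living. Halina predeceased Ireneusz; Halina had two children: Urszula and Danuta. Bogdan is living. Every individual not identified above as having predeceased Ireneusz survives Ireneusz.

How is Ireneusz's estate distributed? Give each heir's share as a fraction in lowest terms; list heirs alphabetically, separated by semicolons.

Bogdan 1/3; Danuta 2/15; Franciszka 2/15; Radoslaw 2/15; Urszula 2/15; Waclaw 2/15

There is no surviving spouse, so the entire estate passes to Ireneusz's descendants per capita at each generation.
At generation 1 (Nadia, Halina, Bogdan) there are 3 shares of (1)/3 = 1/3 each.
Living: Bogdan — each takes 1/3.
Deceased: Nadia and Halina. Their combined 2/3 is pooled and carried to generation 2.
At generation 2 (Radoslaw, Waclaw, Franciszka, Urszula, Danuta) there are 5 shares of (2/3)/5 = 2/15 each.
Living: Radoslaw, Waclaw, Franciszka, Urszula, and Danuta — each takes 2/15.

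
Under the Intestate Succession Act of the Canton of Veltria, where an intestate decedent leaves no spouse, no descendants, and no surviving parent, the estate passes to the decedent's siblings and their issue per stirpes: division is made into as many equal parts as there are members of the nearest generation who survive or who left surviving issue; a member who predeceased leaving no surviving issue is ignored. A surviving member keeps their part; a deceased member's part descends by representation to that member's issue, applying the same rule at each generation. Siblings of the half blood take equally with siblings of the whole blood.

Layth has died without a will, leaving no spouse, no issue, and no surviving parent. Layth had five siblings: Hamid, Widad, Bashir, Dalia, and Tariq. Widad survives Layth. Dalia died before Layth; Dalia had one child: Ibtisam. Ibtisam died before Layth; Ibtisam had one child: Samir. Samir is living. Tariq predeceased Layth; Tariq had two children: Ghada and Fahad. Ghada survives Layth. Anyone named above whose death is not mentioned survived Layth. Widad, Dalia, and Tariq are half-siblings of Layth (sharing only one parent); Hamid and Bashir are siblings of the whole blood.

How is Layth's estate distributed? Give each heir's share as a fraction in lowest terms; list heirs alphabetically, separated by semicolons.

No spouse, descendants, or parent survives, so the estate passes to Layth's siblings per stirpes.
Half-blood and whole-blood siblings take equally under the stated rule.
The estate is divided into 5 equal shares of 1/5 among Hamid, Widad, Bashir, Dalia, Tariq.
Hamid is living and takes 1/5.
Widad is living and takes 1/5.
Bashir is living and takes 1/5.
Dalia predeceased; the 1/5 allotted to Dalia's branch passes to Dalia's issue by representation.
Ibtisam's line is the sole branch at this level, so the full 1/5 passes to Ibtisam's issue by representation.
Samir is the sole taker at this level and receives the full 1/5.
Tariq predeceased; the 1/5 allotted to Tariq's branch passes to Tariq's issue by representation.
The 1/5 is divided into 2 equal shares of 1/10 among Ghada, Fahad.
Ghada is living and takes 1/10.
Fahad is living and takes 1/10.

Bashir 1/5; Fahad 1/10; Ghada 1/10; Hamid 1/5; Samir 1/5; Widad 1/5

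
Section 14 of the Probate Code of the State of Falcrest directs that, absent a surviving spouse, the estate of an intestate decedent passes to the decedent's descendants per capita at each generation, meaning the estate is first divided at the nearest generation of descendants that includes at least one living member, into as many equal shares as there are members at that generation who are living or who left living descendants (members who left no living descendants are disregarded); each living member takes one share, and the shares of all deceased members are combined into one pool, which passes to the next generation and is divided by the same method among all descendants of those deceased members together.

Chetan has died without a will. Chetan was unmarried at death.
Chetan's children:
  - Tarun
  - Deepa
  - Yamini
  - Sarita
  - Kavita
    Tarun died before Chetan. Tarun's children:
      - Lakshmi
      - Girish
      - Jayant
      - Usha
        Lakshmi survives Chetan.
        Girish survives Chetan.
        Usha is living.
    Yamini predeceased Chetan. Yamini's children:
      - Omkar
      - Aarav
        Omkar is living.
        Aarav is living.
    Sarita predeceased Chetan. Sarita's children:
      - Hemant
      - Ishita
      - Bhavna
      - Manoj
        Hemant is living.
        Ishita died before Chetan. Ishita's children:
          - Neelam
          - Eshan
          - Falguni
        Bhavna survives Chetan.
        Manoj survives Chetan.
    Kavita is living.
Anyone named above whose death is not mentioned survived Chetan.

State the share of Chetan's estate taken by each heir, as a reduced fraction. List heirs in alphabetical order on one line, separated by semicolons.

There is no surviving spouse, so the entire estate passes to Chetan's descendants per capita at each generation.
At generation 1 (Tarun, Deepa, Yamini, Sarita, Kavita) there are 5 shares of (1)/5 = 1/5 each.
Living: Deepa and Kavita — each takes 1/5.
Deceased: Tarun, Yamini, and Sarita. Their combined 3/5 is pooled and carried to generation 2.
At generation 2 (Lakshmi, Girish, Jayant, Usha, Omkar, Aarav, Hemant, Ishita, Bhavna, Manoj) there are 10 shares of (3/5)/10 = 3/50 each.
Living: Lakshmi, Girish, Jayant, Usha, Omkar, Aarav, Hemant, Bhavna, and Manoj — each takes 3/50.
Deceased: Ishita. That 3/50 share is carried to generation 3.
At generation 3 (Neelam, Eshan, Falguni) there are 3 shares of (3/50)/3 = 1/50 each.
Living: Neelam, Eshan, and Falguni — each takes 1/50.

Aarav 3/50; Bhavna 3/50; Deepa 1/5; Eshan 1/50; Falguni 1/50; Girish 3/50; Hemant 3/50; Jayant 3/50; Kavita 1/5; Lakshmi 3/50; Manoj 3/50; Neelam 1/50; Omkar 3/50; Usha 3/50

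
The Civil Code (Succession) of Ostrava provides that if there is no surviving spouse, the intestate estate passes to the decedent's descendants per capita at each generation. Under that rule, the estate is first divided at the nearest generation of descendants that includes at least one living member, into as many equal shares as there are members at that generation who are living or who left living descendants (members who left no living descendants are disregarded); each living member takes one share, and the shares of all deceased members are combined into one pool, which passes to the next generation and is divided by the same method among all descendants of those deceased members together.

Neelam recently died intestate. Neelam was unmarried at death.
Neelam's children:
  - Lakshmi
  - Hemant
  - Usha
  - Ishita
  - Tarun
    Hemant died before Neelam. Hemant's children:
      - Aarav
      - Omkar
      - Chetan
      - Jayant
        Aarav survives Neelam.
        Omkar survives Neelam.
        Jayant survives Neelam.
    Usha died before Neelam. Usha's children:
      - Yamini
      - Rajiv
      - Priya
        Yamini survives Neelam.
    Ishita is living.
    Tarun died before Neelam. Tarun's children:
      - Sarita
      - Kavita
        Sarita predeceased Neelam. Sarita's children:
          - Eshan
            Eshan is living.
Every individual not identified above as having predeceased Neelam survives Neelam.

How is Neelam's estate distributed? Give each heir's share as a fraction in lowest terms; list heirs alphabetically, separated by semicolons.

There is no surviving spouse, so the entire estate passes to Neelam's descendants per capita at each generation.
At generation 1 (Lakshmi, Hemant, Usha, Ishita, Tarun) there are 5 shares of (1)/5 = 1/5 each.
Living: Lakshmi and Ishita — each takes 1/5.
Deceased: Hemant, Usha, and Tarun. Their combined 3/5 is pooled and carried to generation 2.
At generation 2 (Aarav, Omkar, Chetan, Jayant, Yamini, Rajiv, Priya, Sarita, Kavita) there are 9 shares of (3/5)/9 = 1/15 each.
Living: Aarav, Omkar, Chetan, Jayant, Yamini, Rajiv, Priya, and Kavita — each takes 1/15.
Deceased: Sarita. That 1/15 share is carried to generation 3.
At generation 3 (Eshan) there are 1 shares of (1/15)/1 = 1/15 each.
Living: Eshan — each takes 1/15.

Aarav 1/15; Chetan 1/15; Eshan 1/15; Ishita 1/5; Jayant 1/15; Kavita 1/15; Lakshmi 1/5; Omkar 1/15; Priya 1/15; Rajiv 1/15; Yamini 1/15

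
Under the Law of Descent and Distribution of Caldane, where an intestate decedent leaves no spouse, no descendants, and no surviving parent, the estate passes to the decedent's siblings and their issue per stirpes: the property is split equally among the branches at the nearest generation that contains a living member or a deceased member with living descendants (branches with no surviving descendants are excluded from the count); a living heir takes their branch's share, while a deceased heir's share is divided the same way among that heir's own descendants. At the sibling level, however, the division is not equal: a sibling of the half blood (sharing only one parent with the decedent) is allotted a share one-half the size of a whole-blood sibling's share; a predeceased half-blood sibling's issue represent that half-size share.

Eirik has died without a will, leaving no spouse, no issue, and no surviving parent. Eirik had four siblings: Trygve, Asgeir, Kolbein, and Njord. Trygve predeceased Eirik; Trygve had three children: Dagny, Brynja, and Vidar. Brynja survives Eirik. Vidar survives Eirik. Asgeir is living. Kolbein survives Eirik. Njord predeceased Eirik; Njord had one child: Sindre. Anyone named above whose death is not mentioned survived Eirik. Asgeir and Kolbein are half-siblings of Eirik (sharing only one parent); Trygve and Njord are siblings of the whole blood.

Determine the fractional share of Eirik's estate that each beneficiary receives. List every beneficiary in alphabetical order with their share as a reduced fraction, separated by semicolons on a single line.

Asgeir 1/6; Brynja 1/9; Dagny 1/9; Kolbein 1/6; Sindre 1/3; Vidar 1/9

No spouse, descendants, or parent survives, so the estate passes to Eirik's siblings per stirpes.
Half-blood siblings count for one-half the weight of whole-blood siblings at the initial division.
Dividing 1 in proportion to weights (total weight 3): Trygve (weight 1) → 1/3; Asgeir (weight 1/2) → 1/6; Kolbein (weight 1/2) → 1/6; Njord (weight 1) → 1/3.
Trygve predeceased; the 1/3 allotted to Trygve's branch passes to Trygve's issue by representation.
The 1/3 is divided into 3 equal shares of 1/9 among Dagny, Brynja, Vidar.
Dagny is living and takes 1/9.
Brynja is living and takes 1/9.
Vidar is living and takes 1/9.
Asgeir is living and takes 1/6.
Kolbein is living and takes 1/6.
Njord predeceased; the 1/3 allotted to Njord's branch passes to Njord's issue by representation.
Sindre is the sole taker at this level and receives the full 1/3.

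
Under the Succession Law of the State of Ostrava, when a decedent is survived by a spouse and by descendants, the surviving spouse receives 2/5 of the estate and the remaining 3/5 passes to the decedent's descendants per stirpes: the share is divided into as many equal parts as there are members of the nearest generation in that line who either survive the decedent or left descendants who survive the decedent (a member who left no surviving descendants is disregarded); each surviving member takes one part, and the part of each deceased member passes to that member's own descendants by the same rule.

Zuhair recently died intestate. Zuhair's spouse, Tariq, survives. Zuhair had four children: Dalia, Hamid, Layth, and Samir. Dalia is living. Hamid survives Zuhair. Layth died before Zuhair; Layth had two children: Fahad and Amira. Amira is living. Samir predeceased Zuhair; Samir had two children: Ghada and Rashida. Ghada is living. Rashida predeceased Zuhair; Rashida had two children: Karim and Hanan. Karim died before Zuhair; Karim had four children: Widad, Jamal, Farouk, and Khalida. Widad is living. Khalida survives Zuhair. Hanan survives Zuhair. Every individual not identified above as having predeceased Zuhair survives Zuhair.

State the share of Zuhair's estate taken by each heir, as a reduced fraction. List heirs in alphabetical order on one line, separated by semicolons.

Amira 3/40; Dalia 3/20; Fahad 3/40; Farouk 3/320; Ghada 3/40; Hamid 3/20; Hanan 3/80; Jamal 3/320; Khalida 3/320; Tariq 2/5; Widad 3/320

Tariq, as surviving spouse, takes 2/5.
The remaining 3/5 passes to Zuhair's descendants per stirpes.
The 3/5 is divided into 4 equal shares of 3/20 among Dalia, Hamid, Layth, Samir.
Dalia is living and takes 3/20.
Hamid is living and takes 3/20.
Layth predeceased; the 3/20 allotted to Layth's branch passes to Layth's issue by representation.
The 3/20 is divided into 2 equal shares of 3/40 among Fahad, Amira.
Fahad is living and takes 3/40.
Amira is living and takes 3/40.
Samir predeceased; the 3/20 allotted to Samir's branch passes to Samir's issue by representation.
The 3/20 is divided into 2 equal shares of 3/40 among Ghada, Rashida.
Ghada is living and takes 3/40.
Rashida predeceased; the 3/40 allotted to Rashida's branch passes to Rashida's issue by representation.
The 3/40 is divided into 2 equal shares of 3/80 among Karim, Hanan.
Karim predeceased; the 3/80 allotted to Karim's branch passes to Karim's issue by representation.
The 3/80 is divided into 4 equal shares of 3/320 among Widad, Jamal, Farouk, Khalida.
Widad is living and takes 3/320.
Jamal is living and takes 3/320.
Farouk is living and takes 3/320.
Khalida is living and takes 3/320.
Hanan is living and takes 3/80.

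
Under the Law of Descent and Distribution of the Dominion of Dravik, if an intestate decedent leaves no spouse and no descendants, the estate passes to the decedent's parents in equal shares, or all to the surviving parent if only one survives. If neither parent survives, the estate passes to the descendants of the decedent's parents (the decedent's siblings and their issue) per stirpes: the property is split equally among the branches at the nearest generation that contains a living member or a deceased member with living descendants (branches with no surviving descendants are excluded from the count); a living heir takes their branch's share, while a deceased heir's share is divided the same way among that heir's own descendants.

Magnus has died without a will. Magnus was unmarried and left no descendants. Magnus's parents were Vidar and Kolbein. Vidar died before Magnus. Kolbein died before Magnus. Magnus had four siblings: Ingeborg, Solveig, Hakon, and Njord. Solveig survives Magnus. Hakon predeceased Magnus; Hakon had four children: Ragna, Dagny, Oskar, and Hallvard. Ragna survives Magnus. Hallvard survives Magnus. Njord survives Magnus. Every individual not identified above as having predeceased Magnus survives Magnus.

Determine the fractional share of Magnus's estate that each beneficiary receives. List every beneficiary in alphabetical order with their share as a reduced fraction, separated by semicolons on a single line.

Dagny 1/16; Hallvard 1/16; Ingeborg 1/4; Njord 1/4; Oskar 1/16; Ragna 1/16; Solveig 1/4

Neither parent survives and there are no descendants, so the estate passes to Magnus's siblings and their issue per stirpes.
The estate is divided into 4 equal shares of 1/4 among Ingeborg, Solveig, Hakon, Njord.
Ingeborg is living and takes 1/4.
Solveig is living and takes 1/4.
Hakon predeceased; the 1/4 allotted to Hakon's branch passes to Hakon's issue by representation.
The 1/4 is divided into 4 equal shares of 1/16 among Ragna, Dagny, Oskar, Hallvard.
Ragna is living and takes 1/16.
Dagny is living and takes 1/16.
Oskar is living and takes 1/16.
Hallvard is living and takes 1/16.
Njord is living and takes 1/4.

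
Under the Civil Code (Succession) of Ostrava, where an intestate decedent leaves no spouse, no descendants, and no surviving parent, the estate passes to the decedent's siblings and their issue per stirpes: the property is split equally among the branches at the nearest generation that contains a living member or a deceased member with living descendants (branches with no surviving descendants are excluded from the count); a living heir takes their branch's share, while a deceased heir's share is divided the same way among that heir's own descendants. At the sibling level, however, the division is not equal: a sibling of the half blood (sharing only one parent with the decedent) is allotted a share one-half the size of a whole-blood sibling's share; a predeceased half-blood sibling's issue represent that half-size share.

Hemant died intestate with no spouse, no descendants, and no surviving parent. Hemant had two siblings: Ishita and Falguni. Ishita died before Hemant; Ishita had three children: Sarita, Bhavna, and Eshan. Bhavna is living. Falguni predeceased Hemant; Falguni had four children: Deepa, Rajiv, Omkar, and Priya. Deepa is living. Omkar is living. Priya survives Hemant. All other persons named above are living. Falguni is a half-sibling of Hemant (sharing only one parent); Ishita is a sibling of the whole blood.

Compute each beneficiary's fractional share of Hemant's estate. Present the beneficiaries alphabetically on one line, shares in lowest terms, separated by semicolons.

Bhavna 2/9; Deepa 1/12; Eshan 2/9; Omkar 1/12; Priya 1/12; Rajiv 1/12; Sarita 2/9

No spouse, descendants, or parent survives, so the estate passes to Hemant's siblings per stirpes.
Half-blood siblings count for one-half the weight of whole-blood siblings at the initial division.
Dividing 1 in proportion to weights (total weight 3/2): Ishita (weight 1) → 2/3; Falguni (weight 1/2) → 1/3.
Ishita predeceased; the 2/3 allotted to Ishita's branch passes to Ishita's issue by representation.
The 2/3 is divided into 3 equal shares of 2/9 among Sarita, Bhavna, Eshan.
Sarita is living and takes 2/9.
Bhavna is living and takes 2/9.
Eshan is living and takes 2/9.
Falguni predeceased; the 1/3 allotted to Falguni's branch passes to Falguni's issue by representation.
The 1/3 is divided into 4 equal shares of 1/12 among Deepa, Rajiv, Omkar, Priya.
Deepa is living and takes 1/12.
Rajiv is living and takes 1/12.
Omkar is living and takes 1/12.
Priya is living and takes 1/12.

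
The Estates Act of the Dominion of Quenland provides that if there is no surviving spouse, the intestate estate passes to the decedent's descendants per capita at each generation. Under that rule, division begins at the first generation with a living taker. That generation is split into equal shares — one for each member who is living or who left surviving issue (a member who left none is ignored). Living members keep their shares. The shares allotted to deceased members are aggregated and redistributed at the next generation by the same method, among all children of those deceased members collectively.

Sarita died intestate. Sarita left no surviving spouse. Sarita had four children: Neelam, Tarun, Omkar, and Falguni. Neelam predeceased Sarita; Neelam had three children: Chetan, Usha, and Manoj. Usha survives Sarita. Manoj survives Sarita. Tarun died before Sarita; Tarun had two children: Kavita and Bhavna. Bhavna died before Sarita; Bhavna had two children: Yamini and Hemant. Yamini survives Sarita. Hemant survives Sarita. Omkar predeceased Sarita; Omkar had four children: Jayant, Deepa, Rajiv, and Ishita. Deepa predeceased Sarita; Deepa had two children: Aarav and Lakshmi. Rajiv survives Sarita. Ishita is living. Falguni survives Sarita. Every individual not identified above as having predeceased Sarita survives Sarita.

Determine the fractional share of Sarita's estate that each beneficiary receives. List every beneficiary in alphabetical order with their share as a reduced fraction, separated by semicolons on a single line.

There is no surviving spouse, so the entire estate passes to Sarita's descendants per capita at each generation.
At generation 1 (Neelam, Tarun, Omkar, Falguni) there are 4 shares of (1)/4 = 1/4 each.
Living: Falguni — each takes 1/4.
Deceased: Neelam, Tarun, and Omkar. Their combined 3/4 is pooled and carried to generation 2.
At generation 2 (Chetan, Usha, Manoj, Kavita, Bhavna, Jayant, Deepa, Rajiv, Ishita) there are 9 shares of (3/4)/9 = 1/12 each.
Living: Chetan, Usha, Manoj, Kavita, Jayant, Rajiv, and Ishita — each takes 1/12.
Deceased: Bhavna and Deepa. Their combined 1/6 is pooled and carried to generation 3.
At generation 3 (Yamini, Hemant, Aarav, Lakshmi) there are 4 shares of (1/6)/4 = 1/24 each.
Living: Yamini, Hemant, Aarav, and Lakshmi — each takes 1/24.

Aarav 1/24; Chetan 1/12; Falguni 1/4; Hemant 1/24; Ishita 1/12; Jayant 1/12; Kavita 1/12; Lakshmi 1/24; Manoj 1/12; Rajiv 1/12; Usha 1/12; Yamini 1/24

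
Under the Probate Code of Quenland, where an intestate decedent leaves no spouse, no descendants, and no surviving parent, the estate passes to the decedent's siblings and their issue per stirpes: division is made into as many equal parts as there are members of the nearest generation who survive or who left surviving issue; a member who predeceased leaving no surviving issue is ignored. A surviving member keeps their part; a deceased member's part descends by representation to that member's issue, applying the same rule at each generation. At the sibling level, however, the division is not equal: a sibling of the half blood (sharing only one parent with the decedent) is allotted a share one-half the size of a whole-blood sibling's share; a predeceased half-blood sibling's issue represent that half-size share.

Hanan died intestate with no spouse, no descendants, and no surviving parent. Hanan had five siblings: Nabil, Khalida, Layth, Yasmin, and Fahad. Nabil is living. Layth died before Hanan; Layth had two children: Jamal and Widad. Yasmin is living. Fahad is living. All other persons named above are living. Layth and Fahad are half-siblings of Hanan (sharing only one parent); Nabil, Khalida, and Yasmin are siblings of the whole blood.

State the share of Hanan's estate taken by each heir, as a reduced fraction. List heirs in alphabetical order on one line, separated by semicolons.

No spouse, descendants, or parent survives, so the estate passes to Hanan's siblings per stirpes.
Half-blood siblings count for one-half the weight of whole-blood siblings at the initial division.
Dividing 1 in proportion to weights (total weight 4): Nabil (weight 1) → 1/4; Khalida (weight 1) → 1/4; Layth (weight 1/2) → 1/8; Yasmin (weight 1) → 1/4; Fahad (weight 1/2) → 1/8.
Nabil is living and takes 1/4.
Khalida is living and takes 1/4.
Layth predeceased; the 1/8 allotted to Layth's branch passes to Layth's issue by representation.
The 1/8 is divided into 2 equal shares of 1/16 among Jamal, Widad.
Jamal is living and takes 1/16.
Widad is living and takes 1/16.
Yasmin is living and takes 1/4.
Fahad is living and takes 1/8.

Fahad 1/8; Jamal 1/16; Khalida 1/4; Nabil 1/4; Widad 1/16; Yasmin 1/4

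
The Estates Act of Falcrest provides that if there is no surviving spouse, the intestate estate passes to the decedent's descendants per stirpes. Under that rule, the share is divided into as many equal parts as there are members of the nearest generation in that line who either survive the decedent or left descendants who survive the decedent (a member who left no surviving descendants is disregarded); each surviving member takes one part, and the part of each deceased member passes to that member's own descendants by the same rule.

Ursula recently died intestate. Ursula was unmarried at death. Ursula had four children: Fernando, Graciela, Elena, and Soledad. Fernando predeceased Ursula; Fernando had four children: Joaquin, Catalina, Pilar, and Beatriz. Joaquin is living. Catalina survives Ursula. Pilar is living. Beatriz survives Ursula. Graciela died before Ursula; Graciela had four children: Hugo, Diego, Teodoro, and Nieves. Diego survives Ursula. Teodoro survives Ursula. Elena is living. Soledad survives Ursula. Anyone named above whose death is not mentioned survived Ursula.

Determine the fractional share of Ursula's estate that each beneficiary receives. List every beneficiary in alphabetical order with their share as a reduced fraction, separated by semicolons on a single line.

Beatriz 1/16; Catalina 1/16; Diego 1/16; Elena 1/4; Hugo 1/16; Joaquin 1/16; Nieves 1/16; Pilar 1/16; Soledad 1/4; Teodoro 1/16

There is no surviving spouse, so the entire estate passes to Ursula's descendants per stirpes.
The estate is divided into 4 equal shares of 1/4 among Fernando, Graciela, Elena, Soledad.
Fernando predeceased; the 1/4 allotted to Fernando's branch passes to Fernando's issue by representation.
The 1/4 is divided into 4 equal shares of 1/16 among Joaquin, Catalina, Pilar, Beatriz.
Joaquin is living and takes 1/16.
Catalina is living and takes 1/16.
Pilar is living and takes 1/16.
Beatriz is living and takes 1/16.
Graciela predeceased; the 1/4 allotted to Graciela's branch passes to Graciela's issue by representation.
The 1/4 is divided into 4 equal shares of 1/16 among Hugo, Diego, Teodoro, Nieves.
Hugo is living and takes 1/16.
Diego is living and takes 1/16.
Teodoro is living and takes 1/16.
Nieves is living and takes 1/16.
Elena is living and takes 1/4.
Soledad is living and takes 1/4.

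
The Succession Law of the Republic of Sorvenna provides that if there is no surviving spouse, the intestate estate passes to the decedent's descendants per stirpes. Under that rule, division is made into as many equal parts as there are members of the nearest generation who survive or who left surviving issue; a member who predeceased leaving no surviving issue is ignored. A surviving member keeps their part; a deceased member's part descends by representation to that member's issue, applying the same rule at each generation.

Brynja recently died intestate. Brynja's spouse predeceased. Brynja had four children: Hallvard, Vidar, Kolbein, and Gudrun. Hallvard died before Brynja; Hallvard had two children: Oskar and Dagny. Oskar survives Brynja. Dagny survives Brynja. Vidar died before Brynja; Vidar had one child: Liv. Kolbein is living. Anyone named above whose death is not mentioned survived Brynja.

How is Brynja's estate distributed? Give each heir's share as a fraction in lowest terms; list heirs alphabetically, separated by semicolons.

There is no surviving spouse, so the entire estate passes to Brynja's descendants per stirpes.
The estate is divided into 4 equal shares of 1/4 among Hallvard, Vidar, Kolbein, Gudrun.
Hallvard predeceased; the 1/4 allotted to Hallvard's branch passes to Hallvard's issue by representation.
The 1/4 is divided into 2 equal shares of 1/8 among Oskar, Dagny.
Oskar is living and takes 1/8.
Dagny is living and takes 1/8.
Vidar predeceased; the 1/4 allotted to Vidar's branch passes to Vidar's issue by representation.
Liv is the sole taker at this level and receives the full 1/4.
Kolbein is living and takes 1/4.
Gudrun is living and takes 1/4.

Dagny 1/8; Gudrun 1/4; Kolbein 1/4; Liv 1/4; Oskar 1/8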